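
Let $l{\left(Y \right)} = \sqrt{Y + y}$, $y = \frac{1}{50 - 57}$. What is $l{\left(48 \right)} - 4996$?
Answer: $-4996 + \frac{\sqrt{2345}}{7} \approx -4989.1$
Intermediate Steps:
$y = - \frac{1}{7}$ ($y = \frac{1}{-7} = - \frac{1}{7} \approx -0.14286$)
$l{\left(Y \right)} = \sqrt{- \frac{1}{7} + Y}$ ($l{\left(Y \right)} = \sqrt{Y - \frac{1}{7}} = \sqrt{- \frac{1}{7} + Y}$)
$l{\left(48 \right)} - 4996 = \frac{\sqrt{-7 + 49 \cdot 48}}{7} - 4996 = \frac{\sqrt{-7 + 2352}}{7} - 4996 = \frac{\sqrt{2345}}{7} - 4996 = -4996 + \frac{\sqrt{2345}}{7}$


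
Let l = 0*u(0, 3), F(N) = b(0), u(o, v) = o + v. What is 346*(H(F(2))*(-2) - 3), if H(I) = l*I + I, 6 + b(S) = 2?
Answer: 1730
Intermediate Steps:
b(S) = -4 (b(S) = -6 + 2 = -4)
F(N) = -4
l = 0 (l = 0*(0 + 3) = 0*3 = 0)
H(I) = I (H(I) = 0*I + I = 0 + I = I)
346*(H(F(2))*(-2) - 3) = 346*(-4*(-2) - 3) = 346*(8 - 3) = 346*5 = 1730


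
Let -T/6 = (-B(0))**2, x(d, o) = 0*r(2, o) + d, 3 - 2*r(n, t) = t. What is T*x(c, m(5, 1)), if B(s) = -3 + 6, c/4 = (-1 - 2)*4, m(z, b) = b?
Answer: 2592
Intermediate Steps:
r(n, t) = 3/2 - t/2
c = -48 (c = 4*((-1 - 2)*4) = 4*(-3*4) = 4*(-12) = -48)
B(s) = 3
x(d, o) = d (x(d, o) = 0*(3/2 - o/2) + d = 0 + d = d)
T = -54 (T = -6*(-1*3)**2 = -6*(-3)**2 = -6*9 = -54)
T*x(c, m(5, 1)) = -54*(-48) = 2592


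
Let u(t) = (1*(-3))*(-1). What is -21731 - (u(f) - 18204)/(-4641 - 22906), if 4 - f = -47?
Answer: -598642058/27547 ≈ -21732.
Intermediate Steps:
f = 51 (f = 4 - 1*(-47) = 4 + 47 = 51)
u(t) = 3 (u(t) = -3*(-1) = 3)
-21731 - (u(f) - 18204)/(-4641 - 22906) = -21731 - (3 - 18204)/(-4641 - 22906) = -21731 - (-18201)/(-27547) = -21731 - (-18201)*(-1)/27547 = -21731 - 1*18201/27547 = -21731 - 18201/27547 = -598642058/27547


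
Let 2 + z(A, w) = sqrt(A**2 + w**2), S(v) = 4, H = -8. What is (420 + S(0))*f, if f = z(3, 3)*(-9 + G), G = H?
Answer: 14416 - 21624*sqrt(2) ≈ -16165.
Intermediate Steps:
G = -8
z(A, w) = -2 + sqrt(A**2 + w**2)
f = 34 - 51*sqrt(2) (f = (-2 + sqrt(3**2 + 3**2))*(-9 - 8) = (-2 + sqrt(9 + 9))*(-17) = (-2 + sqrt(18))*(-17) = (-2 + 3*sqrt(2))*(-17) = 34 - 51*sqrt(2) ≈ -38.125)
(420 + S(0))*f = (420 + 4)*(34 - 51*sqrt(2)) = 424*(34 - 51*sqrt(2)) = 14416 - 21624*sqrt(2)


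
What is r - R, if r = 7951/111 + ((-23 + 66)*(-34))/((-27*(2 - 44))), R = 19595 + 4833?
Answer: -510999320/20979 ≈ -24358.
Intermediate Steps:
R = 24428
r = 1475692/20979 (r = 7951*(1/111) + (43*(-34))/((-27*(-42))) = 7951/111 - 1462/1134 = 7951/111 - 1462*1/1134 = 7951/111 - 731/567 = 1475692/20979 ≈ 70.341)
r - R = 1475692/20979 - 1*24428 = 1475692/20979 - 24428 = -510999320/20979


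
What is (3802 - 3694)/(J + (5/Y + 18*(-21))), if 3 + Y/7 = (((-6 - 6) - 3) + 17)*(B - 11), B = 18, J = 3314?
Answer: 2772/75359 ≈ 0.036784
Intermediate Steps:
Y = 77 (Y = -21 + 7*((((-6 - 6) - 3) + 17)*(18 - 11)) = -21 + 7*(((-12 - 3) + 17)*7) = -21 + 7*((-15 + 17)*7) = -21 + 7*(2*7) = -21 + 7*14 = -21 + 98 = 77)
(3802 - 3694)/(J + (5/Y + 18*(-21))) = (3802 - 3694)/(3314 + (5/77 + 18*(-21))) = 108/(3314 + (5*(1/77) - 378)) = 108/(3314 + (5/77 - 378)) = 108/(3314 - 29101/77) = 108/(226077/77) = 108*(77/226077) = 2772/75359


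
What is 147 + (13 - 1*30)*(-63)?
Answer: 1218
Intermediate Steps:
147 + (13 - 1*30)*(-63) = 147 + (13 - 30)*(-63) = 147 - 17*(-63) = 147 + 1071 = 1218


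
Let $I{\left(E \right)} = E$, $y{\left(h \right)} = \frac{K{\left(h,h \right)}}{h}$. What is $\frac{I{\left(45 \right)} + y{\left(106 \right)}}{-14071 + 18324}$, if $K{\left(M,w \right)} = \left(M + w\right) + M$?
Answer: $\frac{48}{4253} \approx 0.011286$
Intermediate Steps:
$K{\left(M,w \right)} = w + 2 M$
$y{\left(h \right)} = 3$ ($y{\left(h \right)} = \frac{h + 2 h}{h} = \frac{3 h}{h} = 3$)
$\frac{I{\left(45 \right)} + y{\left(106 \right)}}{-14071 + 18324} = \frac{45 + 3}{-14071 + 18324} = \frac{48}{4253}$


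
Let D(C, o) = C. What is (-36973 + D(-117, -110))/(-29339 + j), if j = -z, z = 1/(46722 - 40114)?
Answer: 245090720/193872113 ≈ 1.2642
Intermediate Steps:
z = 1/6608 ≈ 0.00015133
j = -1/6608 (j = -1*1/6608 = -1/6608 ≈ -0.00015133)
(-36973 + D(-117, -110))/(-29339 + j) = (-36973 - 117)/(-29339 - 1/6608) = -37090/(-193872113/6608) = -37090*(-6608/193872113) = 245090720/193872113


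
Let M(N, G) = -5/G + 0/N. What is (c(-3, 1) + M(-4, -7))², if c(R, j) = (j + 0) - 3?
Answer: 81/49 ≈ 1.6531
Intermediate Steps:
c(R, j) = -3 + j (c(R, j) = j - 3 = -3 + j)
M(N, G) = -5/G (M(N, G) = -5/G + 0 = -5/G)
(c(-3, 1) + M(-4, -7))² = ((-3 + 1) - 5/(-7))² = (-2 - 5*(-⅐))² = (-2 + 5/7)² = (-9/7)² = 81/49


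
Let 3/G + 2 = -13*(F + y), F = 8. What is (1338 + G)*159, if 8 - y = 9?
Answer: 6594843/31 ≈ 2.1274e+5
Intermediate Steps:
y = -1 (y = 8 - 1*9 = 8 - 9 = -1)
G = -1/31 (G = 3/(-2 - 13*(8 - 1)) = 3/(-2 - 13*7) = 3/(-2 - 91) = 3/(-93) = 3*(-1/93) = -1/31 ≈ -0.032258)
(1338 + G)*159 = (1338 - 1/31)*159 = (41477/31)*159 = 6594843/31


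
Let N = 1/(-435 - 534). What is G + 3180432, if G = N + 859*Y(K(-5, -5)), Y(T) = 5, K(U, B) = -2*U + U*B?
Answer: 3086000462/969 ≈ 3.1847e+6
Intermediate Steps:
K(U, B) = -2*U + B*U
N = -1/969 (N = 1/(-969) = -1/969 ≈ -0.0010320)
G = 4161854/969 (G = -1/969 + 859*5 = -1/969 + 4295 = 4161854/969 ≈ 4295.0)
G + 3180432 = 4161854/969 + 3180432 = 3086000462/969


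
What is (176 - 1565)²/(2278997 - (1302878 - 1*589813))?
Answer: 1929321/1565932 ≈ 1.2321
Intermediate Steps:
(176 - 1565)²/(2278997 - (1302878 - 1*589813)) = (-1389)²/(2278997 - (1302878 - 589813)) = 1929321/(2278997 - 1*713065) = 1929321/(2278997 - 713065) = 1929321/1565932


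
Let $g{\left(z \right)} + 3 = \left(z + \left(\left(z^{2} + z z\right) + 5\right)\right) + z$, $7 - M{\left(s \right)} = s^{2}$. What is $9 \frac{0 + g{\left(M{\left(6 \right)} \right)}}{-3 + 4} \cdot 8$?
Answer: $117072$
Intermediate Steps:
$M{\left(s \right)} = 7 - s^{2}$
$g{\left(z \right)} = 2 + 2 z + 2 z^{2}$ ($g{\left(z \right)} = -3 + \left(\left(z + \left(\left(z^{2} + z z\right) + 5\right)\right) + z\right) = -3 + \left(\left(z + \left(\left(z^{2} + z^{2}\right) + 5\right)\right) + z\right) = -3 + \left(\left(z + \left(2 z^{2} + 5\right)\right) + z\right) = -3 + \left(\left(z + \left(5 + 2 z^{2}\right)\right) + z\right) = -3 + \left(\left(5 + z + 2 z^{2}\right) + z\right) = -3 + \left(5 + 2 z + 2 z^{2}\right) = 2 + 2 z + 2 z^{2}$)
$9 \frac{0 + g{\left(M{\left(6 \right)} \right)}}{-3 + 4} \cdot 8 = 9 \frac{0 + \left(2 + 2 \left(7 - 6^{2}\right) + 2 \left(7 - 6^{2}\right)^{2}\right)}{-3 + 4} \cdot 8 = 9 \frac{0 + \left(2 + 2 \left(7 - 36\right) + 2 \left(7 - 36\right)^{2}\right)}{1} \cdot 8 = 9 \left(0 + \left(2 + 2 \left(7 - 36\right) + 2 \left(7 - 36\right)^{2}\right)\right) 1 \cdot 8 = 9 \left(0 + \left(2 + 2 \left(-29\right) + 2 \left(-29\right)^{2}\right)\right) 1 \cdot 8 = 9 \left(0 + \left(2 - 58 + 2 \cdot 841\right)\right) 1 \cdot 8 = 9 \left(0 + \left(2 - 58 + 1682\right)\right) 1 \cdot 8 = 9 \left(0 + 1626\right) 1 \cdot 8 = 9 \cdot 1626 \cdot 1 \cdot 8 = 9 \cdot 1626 \cdot 8 = 14634 \cdot 8 = 117072$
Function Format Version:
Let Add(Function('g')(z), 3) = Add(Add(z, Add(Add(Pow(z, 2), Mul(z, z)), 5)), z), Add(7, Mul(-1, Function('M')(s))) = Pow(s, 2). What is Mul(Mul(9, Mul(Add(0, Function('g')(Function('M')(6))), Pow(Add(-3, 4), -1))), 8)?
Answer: 117072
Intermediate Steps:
Function('M')(s) = Add(7, Mul(-1, Pow(s, 2)))
Function('g')(z) = Add(2, Mul(2, z), Mul(2, Pow(z, 2))) (Function('g')(z) = Add(-3, Add(Add(z, Add(Add(Pow(z, 2), Mul(z, z)), 5)), z)) = Add(-3, Add(Add(z, Add(Add(Pow(z, 2), Pow(z, 2)), 5)), z)) = Add(-3, Add(Add(z, Add(Mul(2, Pow(z, 2)), 5)), z)) = Add(-3, Add(Add(z, Add(5, Mul(2, Pow(z, 2)))), z)) = Add(-3, Add(Add(5, z, Mul(2, Pow(z, 2))), z)) = Add(-3, Add(5, Mul(2, z), Mul(2, Pow(z, 2)))) = Add(2, Mul(2, z), Mul(2, Pow(z, 2))))
Mul(Mul(9, Mul(Add(0, Function('g')(Function('M')(6))), Pow(Add(-3, 4), -1))), 8) = Mul(Mul(9, Mul(Add(0, Add(2, Mul(2, Add(7, Mul(-1, Pow(6, 2)))), Mul(2, Pow(Add(7, Mul(-1, Pow(6, 2))), 2)))), Pow(Add(-3, 4), -1))), 8) = Mul(Mul(9, Mul(Add(0, Add(2, Mul(2, Add(7, Mul(-1, 36))), Mul(2, Pow(Add(7, Mul(-1, 36)), 2)))), Pow(1, -1))), 8) = Mul(Mul(9, Mul(Add(0, Add(2, Mul(2, Add(7, -36)), Mul(2, Pow(Add(7, -36), 2)))), 1)), 8) = Mul(Mul(9, Mul(Add(0, Add(2, Mul(2, -29), Mul(2, Pow(-29, 2)))), 1)), 8) = Mul(Mul(9, Mul(Add(0, Add(2, -58, Mul(2, 841))), 1)), 8) = Mul(Mul(9, Mul(Add(0, Add(2, -58, 1682)), 1)), 8) = Mul(Mul(9, Mul(Add(0, 1626), 1)), 8) = Mul(Mul(9, Mul(1626, 1)), 8) = Mul(Mul(9, 1626), 8) = Mul(14634, 8) = 117072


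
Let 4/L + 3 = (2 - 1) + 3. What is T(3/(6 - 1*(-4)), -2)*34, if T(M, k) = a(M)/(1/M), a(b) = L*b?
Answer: 306/25 ≈ 12.240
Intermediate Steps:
L = 4 (L = 4/(-3 + ((2 - 1) + 3)) = 4/(-3 + (1 + 3)) = 4/(-3 + 4) = 4/1 = 4*1 = 4)
a(b) = 4*b
T(M, k) = 4*M² (T(M, k) = (4*M)/(1/M) = (4*M)*M = 4*M²)
T(3/(6 - 1*(-4)), -2)*34 = (4*(3/(6 - 1*(-4)))²)*34 = (4*(3/(6 + 4))²)*34 = (4*(3/10)²)*34 = (4*(9/100))*34 = (9/25)*34 = 306/25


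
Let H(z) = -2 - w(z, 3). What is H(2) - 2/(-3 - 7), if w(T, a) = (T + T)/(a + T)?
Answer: -13/5 ≈ -2.6000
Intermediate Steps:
w(T, a) = 2*T/(T + a) (w(T, a) = (2*T)/(T + a) = 2*T/(T + a))
H(z) = -2 - 2*z/(3 + z) (H(z) = -2 - 2*z/(z + 3) = -2 - 2*z/(3 + z))
H(2) - 2/(-3 - 7) = 2*(-3 - 2*2)/(3 + 2) - 2/(-3 - 7) = 2*(-3 - 4)/5 - 2/(-10) = 2*(⅕)*(-7) - 2*(-⅒) = -14/5 + ⅕ = -13/5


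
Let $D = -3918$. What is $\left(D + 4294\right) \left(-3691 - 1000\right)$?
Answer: $-1763816$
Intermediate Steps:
$\left(D + 4294\right) \left(-3691 - 1000\right) = \left(-3918 + 4294\right) \left(-3691 - 1000\right) = 376 \left(-4691\right) = -1763816$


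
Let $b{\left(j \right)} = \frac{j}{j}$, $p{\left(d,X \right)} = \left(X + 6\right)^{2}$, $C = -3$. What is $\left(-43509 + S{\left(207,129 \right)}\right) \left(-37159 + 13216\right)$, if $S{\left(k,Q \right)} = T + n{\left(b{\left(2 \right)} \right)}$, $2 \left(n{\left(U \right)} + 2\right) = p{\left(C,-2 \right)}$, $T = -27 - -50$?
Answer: $1041041640$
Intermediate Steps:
$p{\left(d,X \right)} = \left(6 + X\right)^{2}$
$b{\left(j \right)} = 1$
$T = 23$ ($T = -27 + 50 = 23$)
$n{\left(U \right)} = 6$ ($n{\left(U \right)} = -2 + \frac{\left(6 - 2\right)^{2}}{2} = -2 + \frac{4^{2}}{2} = -2 + \frac{1}{2} \cdot 16 = -2 + 8 = 6$)
$S{\left(k,Q \right)} = 29$ ($S{\left(k,Q \right)} = 23 + 6 = 29$)
$\left(-43509 + S{\left(207,129 \right)}\right) \left(-37159 + 13216\right) = \left(-43509 + 29\right) \left(-37159 + 13216\right) = \left(-43480\right) \left(-23943\right) = 1041041640$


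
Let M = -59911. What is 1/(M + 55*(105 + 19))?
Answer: -1/53091 ≈ -1.8836e-5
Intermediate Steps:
1/(M + 55*(105 + 19)) = 1/(-59911 + 55*(105 + 19)) = 1/(-59911 + 55*124) = 1/(-59911 + 6820) = 1/(-53091) = -1/53091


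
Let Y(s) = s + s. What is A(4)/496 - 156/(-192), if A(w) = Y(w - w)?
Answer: 13/16 ≈ 0.81250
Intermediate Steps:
Y(s) = 2*s
A(w) = 0 (A(w) = 2*(w - w) = 2*0 = 0)
A(4)/496 - 156/(-192) = 0/496 - 156/(-192) = 0*(1/496) - 156*(-1/192) = 0 + 13/16 = 13/16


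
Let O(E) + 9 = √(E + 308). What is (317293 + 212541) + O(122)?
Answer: 529825 + √430 ≈ 5.2985e+5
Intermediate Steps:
O(E) = -9 + √(308 + E) (O(E) = -9 + √(E + 308) = -9 + √(308 + E))
(317293 + 212541) + O(122) = (317293 + 212541) + (-9 + √(308 + 122)) = 529834 + (-9 + √430) = 529825 + √430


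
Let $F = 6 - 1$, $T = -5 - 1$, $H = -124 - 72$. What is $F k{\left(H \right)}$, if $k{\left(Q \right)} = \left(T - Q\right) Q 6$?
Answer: $-1117200$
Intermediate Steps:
$H = -196$ ($H = -124 - 72 = -196$)
$T = -6$
$k{\left(Q \right)} = 6 Q \left(-6 - Q\right)$ ($k{\left(Q \right)} = \left(-6 - Q\right) Q 6 = Q \left(-6 - Q\right) 6 = 6 Q \left(-6 - Q\right)$)
$F = 5$ ($F = 6 - 1 = 5$)
$F k{\left(H \right)} = 5 \left(\left(-6\right) \left(-196\right) \left(6 - 196\right)\right) = 5 \left(\left(-6\right) \left(-196\right) \left(-190\right)\right) = 5 \left(-223440\right) = -1117200$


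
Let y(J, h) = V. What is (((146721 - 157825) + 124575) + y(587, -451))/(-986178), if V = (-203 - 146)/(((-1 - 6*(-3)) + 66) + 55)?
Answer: -15658649/136092564 ≈ -0.11506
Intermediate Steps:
V = -349/138 (V = -349/(((-1 + 18) + 66) + 55) = -349/((17 + 66) + 55) = -349/(83 + 55) = -349/138 ≈ -2.5290)
y(J, h) = -349/138
(((146721 - 157825) + 124575) + y(587, -451))/(-986178) = (((146721 - 157825) + 124575) - 349/138)/(-986178) = ((-11104 + 124575) - 349/138)*(-1/986178) = (113471 - 349/138)*(-1/986178) = (15658649/138)*(-1/986178) = -15658649/136092564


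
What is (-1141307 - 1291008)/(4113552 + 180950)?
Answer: -2432315/4294502 ≈ -0.56638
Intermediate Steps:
(-1141307 - 1291008)/(4113552 + 180950) = -2432315/4294502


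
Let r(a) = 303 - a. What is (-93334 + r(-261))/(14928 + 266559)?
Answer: -92770/281487 ≈ -0.32957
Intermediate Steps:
(-93334 + r(-261))/(14928 + 266559) = (-93334 + (303 - 1*(-261)))/(14928 + 266559) = (-93334 + (303 + 261))/281487 = (-93334 + 564)*(1/281487) = -92770*1/281487 = -92770/281487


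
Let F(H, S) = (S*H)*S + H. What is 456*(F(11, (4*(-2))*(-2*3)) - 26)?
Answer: 11550024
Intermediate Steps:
F(H, S) = H + H*S**2 (F(H, S) = (H*S)*S + H = H*S**2 + H = H + H*S**2)
456*(F(11, (4*(-2))*(-2*3)) - 26) = 456*(11*(1 + ((4*(-2))*(-2*3))**2) - 26) = 456*(11*(1 + (-8*(-6))**2) - 26) = 456*(11*(1 + 48**2) - 26) = 456*(11*(1 + 2304) - 26) = 456*(11*2305 - 26) = 456*(25355 - 26) = 456*25329 = 11550024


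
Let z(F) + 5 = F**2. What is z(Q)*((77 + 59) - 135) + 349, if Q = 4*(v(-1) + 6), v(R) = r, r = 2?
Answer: 1368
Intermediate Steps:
v(R) = 2
Q = 32 (Q = 4*(2 + 6) = 4*8 = 32)
z(F) = -5 + F**2
z(Q)*((77 + 59) - 135) + 349 = (-5 + 32**2)*((77 + 59) - 135) + 349 = (-5 + 1024)*(136 - 135) + 349 = 1019*1 + 349 = 1019 + 349 = 1368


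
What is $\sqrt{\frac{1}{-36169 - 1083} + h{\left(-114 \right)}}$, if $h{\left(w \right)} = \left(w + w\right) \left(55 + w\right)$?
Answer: $\frac{\sqrt{4666873778639}}{18626} \approx 115.98$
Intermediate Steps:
$h{\left(w \right)} = 2 w \left(55 + w\right)$
$\sqrt{\frac{1}{-36169 - 1083} + h{\left(-114 \right)}} = \sqrt{\frac{1}{-36169 - 1083} + 2 \left(-114\right) \left(55 - 114\right)} = \sqrt{\frac{1}{-37252} + 2 \left(-114\right) \left(-59\right)} = \sqrt{- \frac{1}{37252} + 13452} = \sqrt{\frac{501113903}{37252}} = \frac{\sqrt{4666873778639}}{18626}$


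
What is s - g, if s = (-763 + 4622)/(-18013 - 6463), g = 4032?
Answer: -98691091/24476 ≈ -4032.2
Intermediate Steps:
s = -3859/24476 (s = 3859/(-24476) = 3859*(-1/24476) = -3859/24476 ≈ -0.15766)
s - g = -3859/24476 - 1*4032 = -3859/24476 - 4032 = -98691091/24476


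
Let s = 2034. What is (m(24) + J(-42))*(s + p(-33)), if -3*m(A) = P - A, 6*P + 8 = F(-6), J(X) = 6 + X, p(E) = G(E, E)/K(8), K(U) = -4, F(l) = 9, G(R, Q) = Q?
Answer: -1375115/24 ≈ -57296.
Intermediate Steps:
p(E) = -E/4 (p(E) = E/(-4) = E*(-1/4) = -E/4)
P = 1/6 (P = -4/3 + (1/6)*9 = -4/3 + 3/2 = 1/6 ≈ 0.16667)
m(A) = -1/18 + A/3 (m(A) = -(1/6 - A)/3 = -1/18 + A/3)
(m(24) + J(-42))*(s + p(-33)) = ((-1/18 + (1/3)*24) + (6 - 42))*(2034 - 1/4*(-33)) = ((-1/18 + 8) - 36)*(2034 + 33/4) = (143/18 - 36)*(8169/4) = -505/18*8169/4 = -1375115/24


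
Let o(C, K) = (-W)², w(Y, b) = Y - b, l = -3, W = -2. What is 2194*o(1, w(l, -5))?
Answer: 8776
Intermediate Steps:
o(C, K) = 4 (o(C, K) = (-1*(-2))² = 2² = 4)
2194*o(1, w(l, -5)) = 2194*4 = 8776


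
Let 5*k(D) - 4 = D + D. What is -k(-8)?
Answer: 12/5 ≈ 2.4000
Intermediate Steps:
k(D) = ⅘ + 2*D/5 (k(D) = ⅘ + (D + D)/5 = ⅘ + (2*D)/5 = ⅘ + 2*D/5)
-k(-8) = -(⅘ + (⅖)*(-8)) = -(⅘ - 16/5) = -1*(-12/5) = 12/5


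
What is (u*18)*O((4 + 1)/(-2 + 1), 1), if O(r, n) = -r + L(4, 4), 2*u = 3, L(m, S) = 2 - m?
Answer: 81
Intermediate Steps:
u = 3/2 (u = (1/2)*3 = 3/2 ≈ 1.5000)
O(r, n) = -2 - r (O(r, n) = -r + (2 - 1*4) = -r + (2 - 4) = -r - 2 = -2 - r)
(u*18)*O((4 + 1)/(-2 + 1), 1) = ((3/2)*18)*(-2 - (4 + 1)/(-2 + 1)) = 27*(-2 - 5/(-1)) = 27*(-2 - 5*(-1)) = 27*(-2 - 1*(-5)) = 27*(-2 + 5) = 27*3 = 81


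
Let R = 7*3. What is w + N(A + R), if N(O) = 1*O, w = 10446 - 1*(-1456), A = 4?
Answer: 11927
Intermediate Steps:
w = 11902 (w = 10446 + 1456 = 11902)
R = 21
N(O) = O
w + N(A + R) = 11902 + (4 + 21) = 11902 + 25 = 11927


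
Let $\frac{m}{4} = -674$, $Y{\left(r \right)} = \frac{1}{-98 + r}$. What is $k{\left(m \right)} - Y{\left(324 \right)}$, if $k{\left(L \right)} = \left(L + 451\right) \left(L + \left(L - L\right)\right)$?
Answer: $\frac{1367869519}{226} \approx 6.0525 \cdot 10^{6}$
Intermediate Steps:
$m = -2696$ ($m = 4 \left(-674\right) = -2696$)
$k{\left(L \right)} = L \left(451 + L\right)$ ($k{\left(L \right)} = \left(451 + L\right) \left(L + 0\right) = \left(451 + L\right) L = L \left(451 + L\right)$)
$k{\left(m \right)} - Y{\left(324 \right)} = - 2696 \left(451 - 2696\right) - \frac{1}{-98 + 324} = \left(-2696\right) \left(-2245\right) - \frac{1}{226} = 6052520 - \frac{1}{226} = \frac{1367869519}{226}$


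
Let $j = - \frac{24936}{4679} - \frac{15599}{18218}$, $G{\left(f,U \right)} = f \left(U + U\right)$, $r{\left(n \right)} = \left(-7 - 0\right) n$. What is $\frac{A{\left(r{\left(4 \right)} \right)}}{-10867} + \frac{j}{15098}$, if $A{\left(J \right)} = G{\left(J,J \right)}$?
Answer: $- \frac{2023720849822331}{13985655651311252} \approx -0.1447$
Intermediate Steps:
$r{\left(n \right)} = - 7 n$ ($r{\left(n \right)} = \left(-7 + 0\right) n = - 7 n$)
$G{\left(f,U \right)} = 2 U f$ ($G{\left(f,U \right)} = f 2 U = 2 U f$)
$A{\left(J \right)} = 2 J^{2}$ ($A{\left(J \right)} = 2 J J = 2 J^{2}$)
$j = - \frac{527271769}{85242022}$ ($j = \left(-24936\right) \frac{1}{4679} - \frac{15599}{18218} = - \frac{24936}{4679} - \frac{15599}{18218} = - \frac{527271769}{85242022} \approx -6.1856$)
$\frac{A{\left(r{\left(4 \right)} \right)}}{-10867} + \frac{j}{15098} = \frac{2 \left(\left(-7\right) 4\right)^{2}}{-10867} - \frac{527271769}{85242022 \cdot 15098} = 2 \left(-28\right)^{2} \left(- \frac{1}{10867}\right) - \frac{527271769}{1286984048156} = 2 \cdot 784 \left(- \frac{1}{10867}\right) - \frac{527271769}{1286984048156} = 1568 \left(- \frac{1}{10867}\right) - \frac{527271769}{1286984048156} = - \frac{1568}{10867} - \frac{527271769}{1286984048156} = - \frac{2023720849822331}{13985655651311252}$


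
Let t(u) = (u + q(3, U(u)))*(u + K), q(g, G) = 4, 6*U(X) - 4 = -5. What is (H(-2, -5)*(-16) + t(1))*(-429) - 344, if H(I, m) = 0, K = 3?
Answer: -8924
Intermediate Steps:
U(X) = -⅙ (U(X) = ⅔ + (⅙)*(-5) = ⅔ - ⅚ = -⅙)
t(u) = (3 + u)*(4 + u) (t(u) = (u + 4)*(u + 3) = (4 + u)*(3 + u) = (3 + u)*(4 + u))
(H(-2, -5)*(-16) + t(1))*(-429) - 344 = (0*(-16) + (12 + 1² + 7*1))*(-429) - 344 = (0 + (12 + 1 + 7))*(-429) - 344 = (0 + 20)*(-429) - 344 = 20*(-429) - 344 = -8580 - 344 = -8924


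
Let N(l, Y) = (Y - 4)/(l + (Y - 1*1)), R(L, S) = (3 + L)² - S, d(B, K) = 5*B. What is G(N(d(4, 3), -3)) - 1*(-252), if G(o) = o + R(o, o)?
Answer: 66193/256 ≈ 258.57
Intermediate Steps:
N(l, Y) = (-4 + Y)/(-1 + Y + l) (N(l, Y) = (-4 + Y)/(l + (Y - 1)) = (-4 + Y)/(l + (-1 + Y)) = (-4 + Y)/(-1 + Y + l))
G(o) = (3 + o)² (G(o) = o + ((3 + o)² - o) = (3 + o)²)
G(N(d(4, 3), -3)) - 1*(-252) = (3 + (-4 - 3)/(-1 - 3 + 5*4))² - 1*(-252) = (3 - 7/(-1 - 3 + 20))² + 252 = (3 - 7/16)² + 252 = (41/16)² + 252 = 1681/256 + 252 = 66193/256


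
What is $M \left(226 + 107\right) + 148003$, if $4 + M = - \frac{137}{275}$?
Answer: $\frac{40288904}{275} \approx 1.4651 \cdot 10^{5}$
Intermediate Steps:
$M = - \frac{1237}{275}$ ($M = -4 - \frac{137}{275} = - \frac{1237}{275} \approx -4.4982$)
$M \left(226 + 107\right) + 148003 = - \frac{1237 \left(226 + 107\right)}{275} + 148003 = \left(- \frac{1237}{275}\right) 333 + 148003 = - \frac{411921}{275} + 148003 = \frac{40288904}{275}$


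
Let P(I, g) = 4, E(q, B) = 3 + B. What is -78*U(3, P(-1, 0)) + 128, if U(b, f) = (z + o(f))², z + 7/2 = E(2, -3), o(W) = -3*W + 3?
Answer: -24119/2 ≈ -12060.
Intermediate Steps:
o(W) = 3 - 3*W
z = -7/2 (z = -7/2 + (3 - 3) = -7/2 + 0 = -7/2 ≈ -3.5000)
U(b, f) = (-½ - 3*f)² (U(b, f) = (-7/2 + (3 - 3*f))² = (-½ - 3*f)²)
-78*U(3, P(-1, 0)) + 128 = -39*(1 + 6*4)²/2 + 128 = -39*(1 + 24)²/2 + 128 = -39*25²/2 + 128 = -39*625/2 + 128 = -78*625/4 + 128 = -24375/2 + 128 = -24119/2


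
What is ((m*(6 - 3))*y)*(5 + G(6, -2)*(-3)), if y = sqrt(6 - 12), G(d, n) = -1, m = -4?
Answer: -96*I*sqrt(6) ≈ -235.15*I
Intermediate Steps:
y = I*sqrt(6) (y = sqrt(-6) = I*sqrt(6) ≈ 2.4495*I)
((m*(6 - 3))*y)*(5 + G(6, -2)*(-3)) = ((-4*(6 - 3))*(I*sqrt(6)))*(5 - 1*(-3)) = ((-4*3)*(I*sqrt(6)))*(5 + 3) = -12*I*sqrt(6)*8 = -96*I*sqrt(6)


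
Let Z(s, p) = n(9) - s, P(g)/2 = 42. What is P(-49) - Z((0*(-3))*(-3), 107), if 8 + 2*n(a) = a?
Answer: 167/2 ≈ 83.500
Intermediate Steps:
n(a) = -4 + a/2
P(g) = 84 (P(g) = 2*42 = 84)
Z(s, p) = ½ - s (Z(s, p) = (-4 + (½)*9) - s = (-4 + 9/2) - s = ½ - s)
P(-49) - Z((0*(-3))*(-3), 107) = 84 - (½ - 0*(-3)*(-3)) = 84 - (½ - 0*(-3)) = 84 - (½ - 1*0) = 84 - (½ + 0) = 84 - 1*½ = 84 - ½ = 167/2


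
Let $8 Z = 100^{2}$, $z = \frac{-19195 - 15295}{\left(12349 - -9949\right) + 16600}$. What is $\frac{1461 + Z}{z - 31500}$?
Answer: $- \frac{52726239}{612660745} \approx -0.086061$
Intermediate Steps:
$z = - \frac{17245}{19449}$ ($z = - \frac{34490}{\left(12349 + 9949\right) + 16600} = - \frac{34490}{22298 + 16600} = - \frac{34490}{38898} = \left(-34490\right) \frac{1}{38898} = - \frac{17245}{19449} \approx -0.88668$)
$Z = 1250$ ($Z = \frac{100^{2}}{8} = \frac{1}{8} \cdot 10000 = 1250$)
$\frac{1461 + Z}{z - 31500} = \frac{1461 + 1250}{- \frac{17245}{19449} - 31500} = \frac{2711}{- \frac{17245}{19449} - 31500} = \frac{2711}{- \frac{612660745}{19449}} = 2711 \left(- \frac{19449}{612660745}\right) = - \frac{52726239}{612660745}$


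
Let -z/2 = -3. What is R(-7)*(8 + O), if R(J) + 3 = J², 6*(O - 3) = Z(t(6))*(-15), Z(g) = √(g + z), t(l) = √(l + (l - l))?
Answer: 506 - 115*√(6 + √6) ≈ 171.72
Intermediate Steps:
z = 6 (z = -2*(-3) = 6)
t(l) = √l (t(l) = √(l + 0) = √l)
Z(g) = √(6 + g) (Z(g) = √(g + 6) = √(6 + g))
O = 3 - 5*√(6 + √6)/2 (O = 3 + (√(6 + √6)*(-15))/6 = 3 + (-15*√(6 + √6))/6 = 3 - 5*√(6 + √6)/2 ≈ -4.2670)
R(J) = -3 + J²
R(-7)*(8 + O) = (-3 + (-7)²)*(8 + (3 - 5*√(6 + √6)/2)) = (-3 + 49)*(11 - 5*√(6 + √6)/2) = 46*(11 - 5*√(6 + √6)/2) = 506 - 115*√(6 + √6)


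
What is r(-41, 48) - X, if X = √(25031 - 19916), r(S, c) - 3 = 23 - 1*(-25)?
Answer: 51 - √5115 ≈ -20.519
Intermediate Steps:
r(S, c) = 51 (r(S, c) = 3 + (23 - 1*(-25)) = 3 + (23 + 25) = 3 + 48 = 51)
X = √5115 ≈ 71.519
r(-41, 48) - X = 51 - √5115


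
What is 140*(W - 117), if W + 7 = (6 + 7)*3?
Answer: -11900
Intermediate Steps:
W = 32 (W = -7 + (6 + 7)*3 = -7 + 13*3 = -7 + 39 = 32)
140*(W - 117) = 140*(32 - 117) = 140*(-85) = -11900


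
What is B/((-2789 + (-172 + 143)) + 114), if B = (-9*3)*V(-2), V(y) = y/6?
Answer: -9/2704 ≈ -0.0033284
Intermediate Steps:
V(y) = y/6 (V(y) = y*(⅙) = y/6)
B = 9 (B = (-9*3)*((⅙)*(-2)) = -27*(-⅓) = 9)
B/((-2789 + (-172 + 143)) + 114) = 9/((-2789 + (-172 + 143)) + 114) = 9/((-2789 - 29) + 114) = 9/(-2818 + 114) = 9/(-2704) = 9*(-1/2704) = -9/2704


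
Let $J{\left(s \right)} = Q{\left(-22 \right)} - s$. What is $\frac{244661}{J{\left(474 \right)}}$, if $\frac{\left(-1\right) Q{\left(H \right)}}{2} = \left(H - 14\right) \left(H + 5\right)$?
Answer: $- \frac{244661}{1698} \approx -144.09$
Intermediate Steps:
$Q{\left(H \right)} = - 2 \left(-14 + H\right) \left(5 + H\right)$ ($Q{\left(H \right)} = - 2 \left(H - 14\right) \left(H + 5\right) = - 2 \left(-14 + H\right) \left(5 + H\right)$)
$J{\left(s \right)} = -1224 - s$ ($J{\left(s \right)} = \left(140 - 2 \left(-22\right)^{2} + 18 \left(-22\right)\right) - s = \left(140 - 968 - 396\right) - s = -1224 - s$)
$\frac{244661}{J{\left(474 \right)}} = \frac{244661}{-1224 - 474} = \frac{244661}{-1698} = 244661 \left(- \frac{1}{1698}\right) = - \frac{244661}{1698}$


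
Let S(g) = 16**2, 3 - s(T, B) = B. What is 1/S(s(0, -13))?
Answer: 1/256 ≈ 0.0039063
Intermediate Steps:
s(T, B) = 3 - B
S(g) = 256
1/S(s(0, -13)) = 1/256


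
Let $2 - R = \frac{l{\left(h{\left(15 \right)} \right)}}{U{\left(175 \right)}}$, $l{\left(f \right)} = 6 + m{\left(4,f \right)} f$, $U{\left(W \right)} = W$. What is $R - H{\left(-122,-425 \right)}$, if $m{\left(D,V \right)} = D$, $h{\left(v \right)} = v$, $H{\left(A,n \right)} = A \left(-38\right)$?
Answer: $- \frac{811016}{175} \approx -4634.4$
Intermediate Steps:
$H{\left(A,n \right)} = - 38 A$
$l{\left(f \right)} = 6 + 4 f$
$R = \frac{284}{175}$ ($R = 2 - \frac{6 + 4 \cdot 15}{175} = 2 - \left(6 + 60\right) \frac{1}{175} = 2 - 66 \cdot \frac{1}{175} = 2 - \frac{66}{175} = \frac{284}{175} \approx 1.6229$)
$R - H{\left(-122,-425 \right)} = \frac{284}{175} - \left(-38\right) \left(-122\right) = \frac{284}{175} - 4636 = - \frac{811016}{175}$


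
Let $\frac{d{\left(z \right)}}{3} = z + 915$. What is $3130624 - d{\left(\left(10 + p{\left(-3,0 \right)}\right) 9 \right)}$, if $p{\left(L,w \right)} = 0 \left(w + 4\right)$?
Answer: $3127609$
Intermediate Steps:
$p{\left(L,w \right)} = 0$ ($p{\left(L,w \right)} = 0 \left(4 + w\right) = 0$)
$d{\left(z \right)} = 2745 + 3 z$ ($d{\left(z \right)} = 3 \left(z + 915\right) = 3 \left(915 + z\right) = 2745 + 3 z$)
$3130624 - d{\left(\left(10 + p{\left(-3,0 \right)}\right) 9 \right)} = 3130624 - \left(2745 + 3 \left(10 + 0\right) 9\right) = 3130624 - \left(2745 + 3 \cdot 10 \cdot 9\right) = 3130624 - \left(2745 + 3 \cdot 90\right) = 3130624 - \left(2745 + 270\right) = 3130624 - 3015 = 3127609$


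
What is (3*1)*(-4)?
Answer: -12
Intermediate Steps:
(3*1)*(-4) = 3*(-4) = -12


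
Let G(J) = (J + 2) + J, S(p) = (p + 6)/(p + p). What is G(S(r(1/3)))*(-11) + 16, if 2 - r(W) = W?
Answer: -283/5 ≈ -56.600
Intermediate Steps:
r(W) = 2 - W
S(p) = (6 + p)/(2*p) (S(p) = (6 + p)/((2*p)) = (6 + p)*(1/(2*p)) = (6 + p)/(2*p))
G(J) = 2 + 2*J (G(J) = (2 + J) + J = 2 + 2*J)
G(S(r(1/3)))*(-11) + 16 = (2 + 2*((6 + (2 - 1/3))/(2*(2 - 1/3))))*(-11) + 16 = (2 + 2*((6 + (2 - 1*⅓))/(2*(2 - 1*⅓))))*(-11) + 16 = (2 + 2*((6 + (2 - ⅓))/(2*(2 - ⅓))))*(-11) + 16 = (2 + 2*((6 + 5/3)/(2*(5/3))))*(-11) + 16 = (2 + 2*((½)*(⅗)*(23/3)))*(-11) + 16 = (2 + 2*(23/10))*(-11) + 16 = (2 + 23/5)*(-11) + 16 = (33/5)*(-11) + 16 = -363/5 + 16 = -283/5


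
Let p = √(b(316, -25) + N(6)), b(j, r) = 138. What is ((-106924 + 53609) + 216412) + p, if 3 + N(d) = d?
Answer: 163097 + √141 ≈ 1.6311e+5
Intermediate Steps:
N(d) = -3 + d
p = √141 (p = √(138 + (-3 + 6)) = √(138 + 3) = √141 ≈ 11.874)
((-106924 + 53609) + 216412) + p = ((-106924 + 53609) + 216412) + √141 = (-53315 + 216412) + √141 = 163097 + √141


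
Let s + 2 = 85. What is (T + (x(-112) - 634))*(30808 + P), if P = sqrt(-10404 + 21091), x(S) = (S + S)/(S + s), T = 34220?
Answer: 30013708144/29 + 974218*sqrt(10687)/29 ≈ 1.0384e+9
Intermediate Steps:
s = 83 (s = -2 + 85 = 83)
x(S) = 2*S/(83 + S) (x(S) = (S + S)/(S + 83) = (2*S)/(83 + S) = 2*S/(83 + S))
P = sqrt(10687) ≈ 103.38
(T + (x(-112) - 634))*(30808 + P) = (34220 + (2*(-112)/(83 - 112) - 634))*(30808 + sqrt(10687)) = (34220 + (2*(-112)/(-29) - 634))*(30808 + sqrt(10687)) = (34220 + (2*(-112)*(-1/29) - 634))*(30808 + sqrt(10687)) = (34220 + (224/29 - 634))*(30808 + sqrt(10687)) = (34220 - 18162/29)*(30808 + sqrt(10687)) = 974218*(30808 + sqrt(10687))/29 = 30013708144/29 + 974218*sqrt(10687)/29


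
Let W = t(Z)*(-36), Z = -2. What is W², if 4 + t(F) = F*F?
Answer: 0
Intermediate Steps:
t(F) = -4 + F² (t(F) = -4 + F*F = -4 + F²)
W = 0 (W = (-4 + (-2)²)*(-36) = (-4 + 4)*(-36) = 0*(-36) = 0)
W² = 0² = 0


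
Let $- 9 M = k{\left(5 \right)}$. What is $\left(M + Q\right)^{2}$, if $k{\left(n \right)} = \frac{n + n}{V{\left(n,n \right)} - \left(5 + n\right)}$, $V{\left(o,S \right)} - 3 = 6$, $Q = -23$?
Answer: $\frac{38809}{81} \approx 479.12$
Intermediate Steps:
$V{\left(o,S \right)} = 9$ ($V{\left(o,S \right)} = 3 + 6 = 9$)
$k{\left(n \right)} = \frac{2 n}{4 - n}$ ($k{\left(n \right)} = \frac{n + n}{9 - \left(5 + n\right)} = \frac{2 n}{4 - n}$)
$M = \frac{10}{9}$ ($M = - \frac{\left(-2\right) 5 \frac{1}{-4 + 5}}{9} = - \frac{\left(-2\right) 5 \cdot 1^{-1}}{9} = - \frac{\left(-2\right) 5 \cdot 1}{9} = \left(- \frac{1}{9}\right) \left(-10\right) = \frac{10}{9} \approx 1.1111$)
$\left(M + Q\right)^{2} = \left(\frac{10}{9} - 23\right)^{2} = \left(- \frac{197}{9}\right)^{2} = \frac{38809}{81}$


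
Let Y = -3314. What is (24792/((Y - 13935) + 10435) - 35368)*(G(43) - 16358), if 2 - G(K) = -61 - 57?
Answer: 1956860410936/3407 ≈ 5.7436e+8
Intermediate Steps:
G(K) = 120 (G(K) = 2 - (-61 - 57) = 2 - 1*(-118) = 2 + 118 = 120)
(24792/((Y - 13935) + 10435) - 35368)*(G(43) - 16358) = (24792/((-3314 - 13935) + 10435) - 35368)*(120 - 16358) = (24792/(-17249 + 10435) - 35368)*(-16238) = (24792/(-6814) - 35368)*(-16238) = (24792*(-1/6814) - 35368)*(-16238) = (-12396/3407 - 35368)*(-16238) = -120511172/3407*(-16238) = 1956860410936/3407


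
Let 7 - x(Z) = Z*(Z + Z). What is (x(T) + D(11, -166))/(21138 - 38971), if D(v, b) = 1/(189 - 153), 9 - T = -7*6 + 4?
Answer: 158795/641988 ≈ 0.24735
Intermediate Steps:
T = 47 (T = 9 - (-7*6 + 4) = 9 - (-42 + 4) = 9 - 1*(-38) = 9 + 38 = 47)
D(v, b) = 1/36
x(Z) = 7 - 2*Z² (x(Z) = 7 - Z*(Z + Z) = 7 - Z*2*Z = 7 - 2*Z²)
(x(T) + D(11, -166))/(21138 - 38971) = ((7 - 2*47²) + 1/36)/(21138 - 38971) = ((7 - 2*2209) + 1/36)/(-17833) = ((7 - 4418) + 1/36)*(-1/17833) = (-4411 + 1/36)*(-1/17833) = -158795/36*(-1/17833) = 158795/641988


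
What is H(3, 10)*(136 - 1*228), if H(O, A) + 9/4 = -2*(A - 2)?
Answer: 1679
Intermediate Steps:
H(O, A) = 7/4 - 2*A (H(O, A) = -9/4 - 2*(A - 2) = -9/4 - 2*(-2 + A) = -9/4 + (4 - 2*A) = 7/4 - 2*A)
H(3, 10)*(136 - 1*228) = (7/4 - 2*10)*(136 - 1*228) = (7/4 - 20)*(136 - 228) = -73/4*(-92) = 1679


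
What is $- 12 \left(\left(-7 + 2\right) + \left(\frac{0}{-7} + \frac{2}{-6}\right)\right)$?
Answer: $64$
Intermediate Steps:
$- 12 \left(\left(-7 + 2\right) + \left(\frac{0}{-7} + \frac{2}{-6}\right)\right) = - 12 \left(-5 + \left(0 \left(- \frac{1}{7}\right) + 2 \left(- \frac{1}{6}\right)\right)\right) = - 12 \left(-5 + \left(0 - \frac{1}{3}\right)\right) = - 12 \left(-5 - \frac{1}{3}\right) = \left(-12\right) \left(- \frac{16}{3}\right) = 64$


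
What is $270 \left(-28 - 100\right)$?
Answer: $-34560$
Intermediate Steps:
$270 \left(-28 - 100\right) = 270 \left(-128\right) = -34560$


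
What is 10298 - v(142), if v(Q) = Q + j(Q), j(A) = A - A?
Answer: 10156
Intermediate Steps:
j(A) = 0
v(Q) = Q (v(Q) = Q + 0 = Q)
10298 - v(142) = 10298 - 1*142 = 10298 - 142 = 10156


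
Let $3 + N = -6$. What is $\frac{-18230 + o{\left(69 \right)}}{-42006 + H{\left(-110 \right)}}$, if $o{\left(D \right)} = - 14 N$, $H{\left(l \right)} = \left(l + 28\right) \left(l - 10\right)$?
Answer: $\frac{9052}{16083} \approx 0.56283$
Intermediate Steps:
$N = -9$ ($N = -3 - 6 = -9$)
$H{\left(l \right)} = \left(-10 + l\right) \left(28 + l\right)$ ($H{\left(l \right)} = \left(28 + l\right) \left(-10 + l\right) = \left(-10 + l\right) \left(28 + l\right)$)
$o{\left(D \right)} = 126$ ($o{\left(D \right)} = \left(-14\right) \left(-9\right) = 126$)
$\frac{-18230 + o{\left(69 \right)}}{-42006 + H{\left(-110 \right)}} = \frac{-18230 + 126}{-42006 + \left(-280 + \left(-110\right)^{2} + 18 \left(-110\right)\right)} = - \frac{18104}{-42006 - -9840} = - \frac{18104}{-42006 + 9840} = - \frac{18104}{-32166} = \left(-18104\right) \left(- \frac{1}{32166}\right) = \frac{9052}{16083}$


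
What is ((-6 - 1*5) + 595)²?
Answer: 341056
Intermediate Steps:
((-6 - 1*5) + 595)² = ((-6 - 5) + 595)² = (-11 + 595)² = 584² = 341056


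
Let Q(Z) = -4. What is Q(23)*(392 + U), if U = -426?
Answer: 136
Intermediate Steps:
Q(23)*(392 + U) = -4*(392 - 426) = -4*(-34) = 136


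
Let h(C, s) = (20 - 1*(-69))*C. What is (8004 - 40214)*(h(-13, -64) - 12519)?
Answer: 440503960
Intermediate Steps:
h(C, s) = 89*C (h(C, s) = (20 + 69)*C = 89*C)
(8004 - 40214)*(h(-13, -64) - 12519) = (8004 - 40214)*(89*(-13) - 12519) = -32210*(-1157 - 12519) = -32210*(-13676) = 440503960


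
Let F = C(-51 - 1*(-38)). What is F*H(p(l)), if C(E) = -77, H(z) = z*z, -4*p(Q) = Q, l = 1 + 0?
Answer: -77/16 ≈ -4.8125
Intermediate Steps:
l = 1
p(Q) = -Q/4
H(z) = z²
F = -77
F*H(p(l)) = -77*(-¼*1)² = -77*(-¼)² = -77*1/16 = -77/16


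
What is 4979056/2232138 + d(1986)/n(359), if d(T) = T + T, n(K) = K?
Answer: 5326766620/400668771 ≈ 13.295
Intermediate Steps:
d(T) = 2*T
4979056/2232138 + d(1986)/n(359) = 4979056/2232138 + (2*1986)/359 = 4979056*(1/2232138) + 3972*(1/359) = 2489528/1116069 + 3972/359 = 5326766620/400668771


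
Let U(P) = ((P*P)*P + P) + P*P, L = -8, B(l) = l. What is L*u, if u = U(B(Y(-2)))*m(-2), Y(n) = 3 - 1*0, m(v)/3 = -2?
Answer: 1872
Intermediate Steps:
m(v) = -6 (m(v) = 3*(-2) = -6)
Y(n) = 3 (Y(n) = 3 + 0 = 3)
U(P) = P + P**2 + P**3 (U(P) = (P**2*P + P) + P**2 = (P**3 + P) + P**2 = (P + P**3) + P**2 = P + P**2 + P**3)
u = -234 (u = (3*(1 + 3 + 3**2))*(-6) = (3*(1 + 3 + 9))*(-6) = (3*13)*(-6) = 39*(-6) = -234)
L*u = -8*(-234) = 1872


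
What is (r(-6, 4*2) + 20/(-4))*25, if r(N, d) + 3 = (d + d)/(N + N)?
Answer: -700/3 ≈ -233.33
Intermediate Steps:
r(N, d) = -3 + d/N (r(N, d) = -3 + (d + d)/(N + N) = -3 + (2*d)/((2*N)) = -3 + (2*d)*(1/(2*N)) = -3 + d/N)
(r(-6, 4*2) + 20/(-4))*25 = ((-3 + (4*2)/(-6)) + 20/(-4))*25 = ((-3 + 8*(-⅙)) + 20*(-¼))*25 = ((-3 - 4/3) - 5)*25 = (-13/3 - 5)*25 = -28/3*25 = -700/3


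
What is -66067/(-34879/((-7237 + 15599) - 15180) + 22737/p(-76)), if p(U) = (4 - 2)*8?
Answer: -3603558448/77789465 ≈ -46.325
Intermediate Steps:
p(U) = 16 (p(U) = 2*8 = 16)
-66067/(-34879/((-7237 + 15599) - 15180) + 22737/p(-76)) = -66067/(-34879/((-7237 + 15599) - 15180) + 22737/16) = -66067/(-34879/(8362 - 15180) + 22737*(1/16)) = -66067/(-34879/(-6818) + 22737/16) = -66067/(-34879*(-1/6818) + 22737/16) = -66067/(34879/6818 + 22737/16) = -66067/77789465/54544 = -66067*54544/77789465 = -3603558448/77789465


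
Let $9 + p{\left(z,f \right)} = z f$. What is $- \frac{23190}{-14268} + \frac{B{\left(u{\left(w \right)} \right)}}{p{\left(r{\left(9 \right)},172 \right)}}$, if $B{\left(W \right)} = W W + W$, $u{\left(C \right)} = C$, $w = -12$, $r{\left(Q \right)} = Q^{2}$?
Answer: $\frac{18042097}{11036298} \approx 1.6348$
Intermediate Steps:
$p{\left(z,f \right)} = -9 + f z$ ($p{\left(z,f \right)} = -9 + z f = -9 + f z$)
$B{\left(W \right)} = W + W^{2}$ ($B{\left(W \right)} = W^{2} + W = W + W^{2}$)
$- \frac{23190}{-14268} + \frac{B{\left(u{\left(w \right)} \right)}}{p{\left(r{\left(9 \right)},172 \right)}} = - \frac{23190}{-14268} + \frac{\left(-12\right) \left(1 - 12\right)}{-9 + 172 \cdot 9^{2}} = \left(-23190\right) \left(- \frac{1}{14268}\right) + \frac{\left(-12\right) \left(-11\right)}{-9 + 172 \cdot 81} = \frac{3865}{2378} + \frac{132}{-9 + 13932} = \frac{3865}{2378} + \frac{132}{13923} = \frac{3865}{2378} + 132 \cdot \frac{1}{13923} = \frac{3865}{2378} + \frac{44}{4641} = \frac{18042097}{11036298}$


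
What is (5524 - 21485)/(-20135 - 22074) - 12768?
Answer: -538908551/42209 ≈ -12768.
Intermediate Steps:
(5524 - 21485)/(-20135 - 22074) - 12768 = -15961/(-42209) - 12768 = -15961*(-1/42209) - 12768 = 15961/42209 - 12768 = -538908551/42209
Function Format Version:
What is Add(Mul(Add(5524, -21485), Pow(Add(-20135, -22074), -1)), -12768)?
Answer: Rational(-538908551, 42209) ≈ -12768.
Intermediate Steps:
Add(Mul(Add(5524, -21485), Pow(Add(-20135, -22074), -1)), -12768) = Add(Mul(-15961, Pow(-42209, -1)), -12768) = Add(Mul(-15961, Rational(-1, 42209)), -12768) = Add(Rational(15961, 42209), -12768) = Rational(-538908551, 42209)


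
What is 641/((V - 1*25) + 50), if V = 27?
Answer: 641/52 ≈ 12.327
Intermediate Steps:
641/((V - 1*25) + 50) = 641/((27 - 1*25) + 50) = 641/((27 - 25) + 50) = 641/(2 + 50) = 641/52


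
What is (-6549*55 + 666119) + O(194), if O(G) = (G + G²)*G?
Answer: 7644944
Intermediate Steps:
O(G) = G*(G + G²)
(-6549*55 + 666119) + O(194) = (-6549*55 + 666119) + 194²*(1 + 194) = (-360195 + 666119) + 37636*195 = 305924 + 7339020 = 7644944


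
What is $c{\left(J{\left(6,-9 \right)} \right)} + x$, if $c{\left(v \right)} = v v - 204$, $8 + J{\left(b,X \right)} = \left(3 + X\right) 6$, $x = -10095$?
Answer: $-8363$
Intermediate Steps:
$J{\left(b,X \right)} = 10 + 6 X$ ($J{\left(b,X \right)} = -8 + \left(3 + X\right) 6 = -8 + \left(18 + 6 X\right) = 10 + 6 X$)
$c{\left(v \right)} = -204 + v^{2}$ ($c{\left(v \right)} = v^{2} - 204 = -204 + v^{2}$)
$c{\left(J{\left(6,-9 \right)} \right)} + x = \left(-204 + \left(10 + 6 \left(-9\right)\right)^{2}\right) - 10095 = \left(-204 + \left(10 - 54\right)^{2}\right) - 10095 = \left(-204 + \left(-44\right)^{2}\right) - 10095 = \left(-204 + 1936\right) - 10095 = 1732 - 10095 = -8363$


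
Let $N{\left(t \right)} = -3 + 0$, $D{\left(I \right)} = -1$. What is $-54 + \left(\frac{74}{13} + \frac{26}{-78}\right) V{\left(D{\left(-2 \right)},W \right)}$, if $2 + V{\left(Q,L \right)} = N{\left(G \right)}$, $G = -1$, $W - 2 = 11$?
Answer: $- \frac{3151}{39} \approx -80.795$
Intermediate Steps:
$W = 13$ ($W = 2 + 11 = 13$)
$N{\left(t \right)} = -3$
$V{\left(Q,L \right)} = -5$ ($V{\left(Q,L \right)} = -2 - 3 = -5$)
$-54 + \left(\frac{74}{13} + \frac{26}{-78}\right) V{\left(D{\left(-2 \right)},W \right)} = -54 + \left(\frac{74}{13} + \frac{26}{-78}\right) \left(-5\right) = -54 + \left(74 \cdot \frac{1}{13} + 26 \left(- \frac{1}{78}\right)\right) \left(-5\right) = -54 + \left(\frac{74}{13} - \frac{1}{3}\right) \left(-5\right) = -54 + \frac{209}{39} \left(-5\right) = -54 - \frac{1045}{39} = - \frac{3151}{39}$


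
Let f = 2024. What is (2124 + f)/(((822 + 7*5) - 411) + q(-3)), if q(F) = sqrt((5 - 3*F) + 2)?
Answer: 2074/225 ≈ 9.2178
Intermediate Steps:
q(F) = sqrt(7 - 3*F)
(2124 + f)/(((822 + 7*5) - 411) + q(-3)) = (2124 + 2024)/(((822 + 7*5) - 411) + sqrt(7 - 3*(-3))) = 4148/(((822 + 35) - 411) + sqrt(7 + 9)) = 4148/((857 - 411) + sqrt(16)) = 4148/(446 + 4) = 4148/450 = 4148*(1/450) = 2074/225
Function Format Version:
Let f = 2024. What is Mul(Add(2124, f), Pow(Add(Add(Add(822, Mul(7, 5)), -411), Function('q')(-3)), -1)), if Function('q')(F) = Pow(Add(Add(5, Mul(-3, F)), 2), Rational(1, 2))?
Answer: Rational(2074, 225) ≈ 9.2178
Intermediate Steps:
Function('q')(F) = Pow(Add(7, Mul(-3, F)), Rational(1, 2))
Mul(Add(2124, f), Pow(Add(Add(Add(822, Mul(7, 5)), -411), Function('q')(-3)), -1)) = Mul(Add(2124, 2024), Pow(Add(Add(Add(822, Mul(7, 5)), -411), Pow(Add(7, Mul(-3, -3)), Rational(1, 2))), -1)) = Mul(4148, Pow(Add(Add(Add(822, 35), -411), Pow(Add(7, 9), Rational(1, 2))), -1)) = Mul(4148, Pow(Add(Add(857, -411), Pow(16, Rational(1, 2))), -1)) = Mul(4148, Pow(Add(446, 4), -1)) = Mul(4148, Pow(450, -1)) = Mul(4148, Rational(1, 450)) = Rational(2074, 225)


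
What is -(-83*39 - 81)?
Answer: 3318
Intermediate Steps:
-(-83*39 - 81) = -(-3237 - 81) = -1*(-3318) = 3318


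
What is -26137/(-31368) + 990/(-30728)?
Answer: 96510427/120484488 ≈ 0.80102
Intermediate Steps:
-26137/(-31368) + 990/(-30728) = -26137*(-1/31368) + 990*(-1/30728) = 26137/31368 - 495/15364 = 96510427/120484488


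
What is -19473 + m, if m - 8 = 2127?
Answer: -17338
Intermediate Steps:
m = 2135 (m = 8 + 2127 = 2135)
-19473 + m = -19473 + 2135 = -17338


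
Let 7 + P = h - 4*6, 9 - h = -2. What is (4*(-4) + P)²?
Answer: 1296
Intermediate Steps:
h = 11 (h = 9 - 1*(-2) = 9 + 2 = 11)
P = -20 (P = -7 + (11 - 4*6) = -7 + (11 - 24) = -7 - 13 = -20)
(4*(-4) + P)² = (4*(-4) - 20)² = (-16 - 20)² = (-36)² = 1296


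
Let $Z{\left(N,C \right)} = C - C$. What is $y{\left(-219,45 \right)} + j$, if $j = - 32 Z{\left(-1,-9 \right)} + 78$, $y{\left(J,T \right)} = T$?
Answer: $123$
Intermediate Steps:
$Z{\left(N,C \right)} = 0$
$j = 78$ ($j = \left(-32\right) 0 + 78 = 0 + 78 = 78$)
$y{\left(-219,45 \right)} + j = 45 + 78 = 123$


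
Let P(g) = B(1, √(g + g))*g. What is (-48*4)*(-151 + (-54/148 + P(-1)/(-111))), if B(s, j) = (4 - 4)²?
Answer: 1075296/37 ≈ 29062.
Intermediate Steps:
B(s, j) = 0 (B(s, j) = 0² = 0)
P(g) = 0 (P(g) = 0*g = 0)
(-48*4)*(-151 + (-54/148 + P(-1)/(-111))) = (-48*4)*(-151 + (-54/148 + 0/(-111))) = -192*(-151 + (-54*1/148 + 0*(-1/111))) = -192*(-151 + (-27/74 + 0)) = -192*(-151 - 27/74) = -192*(-11201/74) = 1075296/37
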